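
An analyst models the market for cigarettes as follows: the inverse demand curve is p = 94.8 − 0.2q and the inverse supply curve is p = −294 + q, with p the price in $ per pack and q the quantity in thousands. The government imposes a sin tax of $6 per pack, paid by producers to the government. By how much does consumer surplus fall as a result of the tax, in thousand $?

Consumer surplus falls by $321.5 thousand.

Inverting to q(p) form: qd = 474 − 5p; qs = p + 294.
Before the tax: set 474 − 5p = p + 294 → p* = $30, q* = 324.
With the tax collected from producers, supply shifts: qs = (p − 6) + 294.
New equilibrium: consumers pay $31, producers receive $25, q = 319. (Wedge: pb − ps = 6.)
ΔCS is the trapezoid between Q = 319 and Q = 324 of height $1: ½ · (324 + 319) · 1 = $321.5.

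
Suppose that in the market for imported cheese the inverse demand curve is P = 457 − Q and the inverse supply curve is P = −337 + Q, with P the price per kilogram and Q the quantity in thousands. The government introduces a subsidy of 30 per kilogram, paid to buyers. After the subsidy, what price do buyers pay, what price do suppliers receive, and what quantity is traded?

Buyers pay 45; suppliers receive 75; quantity = 412.

Inverting to Q(P) form: Qd = 457 − P; Qs = P + 337.
Without the subsidy, 457 − P = P + 337 gives 2P = 120, so P* = 60 and Q* = 397.
With a per-unit subsidy paid to buyers, each effectively pays P − 30, so demand becomes Qd = 457 − (P − 30).
New equilibrium: buyers pay 45, suppliers receive 75, Q = 412. (Wedge: Pb − Ps = −30.)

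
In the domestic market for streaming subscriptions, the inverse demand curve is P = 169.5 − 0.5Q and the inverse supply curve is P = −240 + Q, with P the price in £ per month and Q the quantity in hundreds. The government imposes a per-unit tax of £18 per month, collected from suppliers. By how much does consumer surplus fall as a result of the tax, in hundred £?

Rewrite in direct form: Qd = 339 − 2P and Qs = P + 240.
Before the tax: set 339 − 2P = P + 240 → P* = £33, Q* = 273.
With the tax collected from suppliers, supply shifts: Qs = (P − 18) + 240.
New equilibrium: buyers pay £39, suppliers receive £21, Q = 261. (Wedge: Pb − Ps = 18.)
ΔCS is the trapezoid between Q = 261 and Q = 273 of height £6: ½ · (273 + 261) · 6 = £1602.

Consumer surplus falls by £1602 hundred.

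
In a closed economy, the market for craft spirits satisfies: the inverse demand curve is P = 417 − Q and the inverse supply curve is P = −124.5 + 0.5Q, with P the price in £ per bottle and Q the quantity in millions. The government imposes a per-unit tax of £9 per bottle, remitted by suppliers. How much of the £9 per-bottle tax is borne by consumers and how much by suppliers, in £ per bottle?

Consumers bear £6 per bottle; suppliers bear £3 per bottle.

Inverting to Q(P) form: Qd = 417 − P; Qs = 2P + 249.
Without the tax, 417 − P = 2P + 249 gives 3P = 168, so P* = £56 and Q* = 361.
With the tax collected from suppliers, supply shifts: Qs = 2(P − 9) + 249.
New equilibrium: consumers pay £62, suppliers receive £53, Q = 355. (Wedge: Pb − Ps = 9.)
Burden on consumers: £6; on suppliers: £3. (They sum to £9.)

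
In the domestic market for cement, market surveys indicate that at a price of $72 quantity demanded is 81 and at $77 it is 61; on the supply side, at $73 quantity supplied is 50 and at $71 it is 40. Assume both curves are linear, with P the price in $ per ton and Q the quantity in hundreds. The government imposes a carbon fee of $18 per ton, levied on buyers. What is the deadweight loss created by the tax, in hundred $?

Demand slope: (61 − 81)/(77 − 72) = -4, so Qd = 369 − 4P.
Supply slope: (40 − 50)/(71 − 73) = 5, so Qs = 5P − 315.
Before the tax: set 369 − 4P = 5P − 315 → P* = $76, Q* = 65.
With the tax collected from buyers, demand (in seller-price terms) shifts: Qd = 369 − 4(P + 18).
Solving gives Q = 25 with buyers paying $86 and sellers receiving $68 (the $18 wedge).
Quantity falls by |ΔQ| = |65 − 25| = 40.
DWL = ½ · t · |ΔQ| = ½ · 18 · 40 = $360.

Deadweight loss = $360 hundred.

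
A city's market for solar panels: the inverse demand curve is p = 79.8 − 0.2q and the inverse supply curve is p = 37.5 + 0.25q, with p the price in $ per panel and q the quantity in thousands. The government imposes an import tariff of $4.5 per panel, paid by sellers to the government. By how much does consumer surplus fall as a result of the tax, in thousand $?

Consumer surplus falls by $178 thousand.

Rewrite in direct form: qd = 399 − 5p and qs = 4p − 150.
Before the tax: set 399 − 5p = 4p − 150 → p* = $61, q* = 94.
With the tax collected from sellers, supply shifts: qs = 4(p − 4.5) − 150.
Solving gives q = 84 with buyers paying $63 and sellers receiving $58.5 (the $4.5 wedge).
ΔCS is the trapezoid between Q = 84 and Q = 94 of height $2: ½ · (94 + 84) · 2 = $178.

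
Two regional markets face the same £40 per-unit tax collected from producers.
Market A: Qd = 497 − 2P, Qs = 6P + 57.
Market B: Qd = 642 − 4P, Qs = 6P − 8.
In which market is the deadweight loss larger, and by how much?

Market A: pre-tax P* = £55, Q* = 387; post-tax Q = 327; deadweight loss = £1200.
Market B: pre-tax P* = £65, Q* = 382; post-tax Q = 286; deadweight loss = £1920.
Difference: £1200 vs £1920 → market B is larger by £720.

Market B, by £720.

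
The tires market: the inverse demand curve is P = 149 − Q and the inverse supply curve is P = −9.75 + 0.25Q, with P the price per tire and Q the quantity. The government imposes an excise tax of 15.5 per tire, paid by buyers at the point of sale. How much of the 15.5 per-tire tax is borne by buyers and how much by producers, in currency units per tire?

Inverting to Q(P) form: Qd = 149 − P; Qs = 4P + 39.
Without the tax, 149 − P = 4P + 39 gives 5P = 110, so P* = 22 and Q* = 127.
With the tax collected from buyers, demand (in seller-price terms) shifts: Qd = 149 − (P + 15.5).
New equilibrium: buyers pay 34.4, producers receive 18.9, Q = 114.6. (Wedge: Pb − Ps = 15.5.)
Burden on buyers: 12.4; on producers: 3.1. (They sum to 15.5.)

Buyers bear 12.4 per tire; producers bear 3.1 per tire.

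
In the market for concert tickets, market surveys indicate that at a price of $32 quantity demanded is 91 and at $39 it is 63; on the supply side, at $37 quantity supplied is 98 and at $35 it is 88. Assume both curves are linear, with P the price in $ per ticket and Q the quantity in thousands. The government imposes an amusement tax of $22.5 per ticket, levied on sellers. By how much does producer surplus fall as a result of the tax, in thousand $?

Demand slope: (63 − 91)/(39 − 32) = -4, so Qd = 219 − 4P.
Supply slope: (88 − 98)/(35 − 37) = 5, so Qs = 5P − 87.
Without the tax, 219 − 4P = 5P − 87 gives 9P = 306, so P* = $34 and Q* = 83.
With the tax collected from sellers, supply shifts: Qs = 5(P − 22.5) − 87.
Solving gives Q = 33 with consumers paying $46.5 and sellers receiving $24 (the $22.5 wedge).
ΔPS is the trapezoid between Q = 33 and Q = 83 of height $10: ½ · (83 + 33) · 10 = $580.

Producer surplus falls by $580 thousand.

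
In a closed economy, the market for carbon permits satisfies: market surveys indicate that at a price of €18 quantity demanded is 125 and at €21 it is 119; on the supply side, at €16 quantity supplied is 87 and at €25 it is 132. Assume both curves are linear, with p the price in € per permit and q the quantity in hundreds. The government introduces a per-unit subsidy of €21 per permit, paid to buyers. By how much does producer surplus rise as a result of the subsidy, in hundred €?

Producer surplus rises by €792 hundred.

Demand slope: (119 − 125)/(21 − 18) = -2, so qd = 161 − 2p.
Supply slope: (132 − 87)/(25 − 16) = 5, so qs = 5p + 7.
Without the subsidy, 161 − 2p = 5p + 7 gives 7p = 154, so p* = €22 and q* = 117.
With a per-unit subsidy paid to buyers, each effectively pays p − 21, so demand becomes qd = 161 − 2(p − 21).
New equilibrium: buyers pay €7, sellers receive €28, q = 147. (Wedge: pb − ps = −21.)
ΔPS is the trapezoid between Q = 147 and Q = 117 of height €6: ½ · (117 + 147) · 6 = €792.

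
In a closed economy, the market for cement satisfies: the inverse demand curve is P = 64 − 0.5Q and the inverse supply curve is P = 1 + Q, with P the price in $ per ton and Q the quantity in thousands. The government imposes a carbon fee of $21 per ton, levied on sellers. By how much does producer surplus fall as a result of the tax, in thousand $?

Rewrite in direct form: Qd = 128 − 2P and Qs = P − 1.
Before the tax: set 128 − 2P = P − 1 → P* = $43, Q* = 42.
With the tax collected from sellers, supply shifts: Qs = (P − 21) − 1.
Solving gives Q = 28 with consumers paying $50 and sellers receiving $29 (the $21 wedge).
ΔPS is the trapezoid between Q = 28 and Q = 42 of height $14: ½ · (42 + 28) · 14 = $490.

Producer surplus falls by $490 thousand.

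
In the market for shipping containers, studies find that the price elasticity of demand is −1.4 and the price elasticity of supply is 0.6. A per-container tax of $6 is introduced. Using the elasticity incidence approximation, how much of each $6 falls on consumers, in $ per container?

Incidence ratio: consumers' share ≈ εs / (εs + |εd|) = 0.6 / (0.6 + 1.4) = 0.3.
So consumers bear ≈ 0.3 × $6 = $1.8; producers bear $4.2.

Consumers bear ≈ $1.8 per container.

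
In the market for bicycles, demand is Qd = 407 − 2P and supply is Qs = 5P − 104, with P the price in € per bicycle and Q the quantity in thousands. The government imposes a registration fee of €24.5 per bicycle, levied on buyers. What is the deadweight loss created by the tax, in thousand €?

Deadweight loss = €428.75 thousand.

Without the tax, 407 − 2P = 5P − 104 gives 7P = 511, so P* = €73 and Q* = 261.
With the tax collected from buyers, demand (in seller-price terms) shifts: Qd = 407 − 2(P + 24.5).
Solving gives Q = 226 with buyers paying €90.5 and sellers receiving €66 (the €24.5 wedge).
Quantity falls by |ΔQ| = |261 − 226| = 35.
DWL = ½ · t · |ΔQ| = ½ · 24.5 · 35 = €428.75.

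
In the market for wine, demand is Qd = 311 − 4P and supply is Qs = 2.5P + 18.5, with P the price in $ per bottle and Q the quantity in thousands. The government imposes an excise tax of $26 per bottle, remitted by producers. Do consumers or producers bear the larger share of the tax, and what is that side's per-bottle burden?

Producers bear the larger share: $16 per bottle.

Before the tax: set 311 − 4P = 2.5P + 18.5 → P* = $45, Q* = 131.
With the tax collected from producers, supply shifts: Qs = 2.5(P − 26) + 18.5.
New equilibrium: consumers pay $55, producers receive $29, Q = 91. (Wedge: Pb − Ps = 26.)
Per-bottle burden: consumers $10, producers $16.
Producers take the larger share because supply is less price-elastic here (demand slope 4 vs supply slope 2.5).
The less price-elastic side of the market bears the larger share of a per-unit tax.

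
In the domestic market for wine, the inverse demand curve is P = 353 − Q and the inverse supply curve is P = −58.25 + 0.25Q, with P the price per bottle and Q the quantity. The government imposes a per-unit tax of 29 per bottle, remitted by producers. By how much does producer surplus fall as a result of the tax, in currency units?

Producer surplus falls by 1840.92.

Inverting to Q(P) form: Qd = 353 − P; Qs = 4P + 233.
Without the tax, 353 − P = 4P + 233 gives 5P = 120, so P* = 24 and Q* = 329.
With the tax collected from producers, supply shifts: Qs = 4(P − 29) + 233.
New equilibrium: consumers pay 47.2, producers receive 18.2, Q = 305.8. (Wedge: Pb − Ps = 29.)
ΔPS is the trapezoid between Q = 305.8 and Q = 329 of height 5.8: ½ · (329 + 305.8) · 5.8 = 1840.92.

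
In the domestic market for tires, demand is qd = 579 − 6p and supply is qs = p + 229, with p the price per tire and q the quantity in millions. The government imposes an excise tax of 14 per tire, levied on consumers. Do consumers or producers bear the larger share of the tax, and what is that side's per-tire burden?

Without the tax, 579 − 6p = p + 229 gives 7p = 350, so p* = 50 and q* = 279.
With the tax collected from consumers, demand (in seller-price terms) shifts: qd = 579 − 6(p + 14).
New equilibrium: consumers pay 52, producers receive 38, q = 267. (Wedge: pb − ps = 14.)
Per-tire burden: consumers 2, producers 12.
Producers take the larger share because supply is less price-elastic here (demand slope 6 vs supply slope 1).
The less price-elastic side of the market bears the larger share of a per-unit tax.

Producers bear the larger share: 12 per tire.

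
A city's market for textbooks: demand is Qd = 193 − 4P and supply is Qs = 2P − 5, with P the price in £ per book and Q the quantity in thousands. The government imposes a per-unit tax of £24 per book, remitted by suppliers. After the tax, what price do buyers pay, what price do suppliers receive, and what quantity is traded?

Buyers pay £41; suppliers receive £17; quantity = 29.

Without the tax, 193 − 4P = 2P − 5 gives 6P = 198, so P* = £33 and Q* = 61.
With the tax collected from suppliers, supply shifts: Qs = 2(P − 24) − 5.
Solving gives Q = 29 with buyers paying £41 and suppliers receiving £17 (the £24 wedge).
The less price-elastic side of the market bears the larger share of a per-unit tax.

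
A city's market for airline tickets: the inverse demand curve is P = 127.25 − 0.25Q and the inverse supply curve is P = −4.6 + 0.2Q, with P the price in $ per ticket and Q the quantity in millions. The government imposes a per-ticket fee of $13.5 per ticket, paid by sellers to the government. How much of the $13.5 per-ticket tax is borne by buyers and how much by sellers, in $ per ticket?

Inverting to Q(P) form: Qd = 509 − 4P; Qs = 5P + 23.
Without the tax, 509 − 4P = 5P + 23 gives 9P = 486, so P* = $54 and Q* = 293.
With the tax collected from sellers, supply shifts: Qs = 5(P − 13.5) + 23.
New equilibrium: buyers pay $61.5, sellers receive $48, Q = 263. (Wedge: Pb − Ps = 13.5.)
Burden on buyers: $7.5; on sellers: $6. (They sum to $13.5.)

Buyers bear $7.5 per ticket; sellers bear $6 per ticket.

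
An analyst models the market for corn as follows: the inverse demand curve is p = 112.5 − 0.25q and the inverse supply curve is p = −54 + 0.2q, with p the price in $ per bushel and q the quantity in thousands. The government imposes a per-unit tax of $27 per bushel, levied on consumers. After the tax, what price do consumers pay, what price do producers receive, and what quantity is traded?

Consumers pay $35; producers receive $8; quantity = 310.

Inverting to q(p) form: qd = 450 − 4p; qs = 5p + 270.
Without the tax, 450 − 4p = 5p + 270 gives 9p = 180, so p* = $20 and q* = 370.
With the tax collected from consumers, demand (in seller-price terms) shifts: qd = 450 − 4(p + 27).
Solving gives q = 310 with consumers paying $35 and producers receiving $8 (the $27 wedge).
The less price-elastic side of the market bears the larger share of a per-unit tax.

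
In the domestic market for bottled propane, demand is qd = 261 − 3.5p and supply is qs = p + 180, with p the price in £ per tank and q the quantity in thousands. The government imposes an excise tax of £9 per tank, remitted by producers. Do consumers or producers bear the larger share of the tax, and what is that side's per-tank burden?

Producers bear the larger share: £7 per tank.

Without the tax, 261 − 3.5p = p + 180 gives 4.5p = 81, so p* = £18 and q* = 198.
With the tax collected from producers, supply shifts: qs = (p − 9) + 180.
Solving gives q = 191 with consumers paying £20 and producers receiving £11 (the £9 wedge).
Per-tank burden: consumers £2, producers £7.
Producers take the larger share because supply is less price-elastic here (demand slope 3.5 vs supply slope 1).
The less price-elastic side of the market bears the larger share of a per-unit tax.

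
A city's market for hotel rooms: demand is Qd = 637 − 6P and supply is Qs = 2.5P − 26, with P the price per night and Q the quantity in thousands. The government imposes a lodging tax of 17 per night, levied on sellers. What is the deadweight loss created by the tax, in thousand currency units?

Without the tax, 637 − 6P = 2.5P − 26 gives 8.5P = 663, so P* = 78 and Q* = 169.
With the tax collected from sellers, supply shifts: Qs = 2.5(P − 17) − 26.
New equilibrium: consumers pay 83, sellers receive 66, Q = 139. (Wedge: Pb − Ps = 17.)
Quantity falls by |ΔQ| = |169 − 139| = 30.
DWL = ½ · t · |ΔQ| = ½ · 17 · 30 = 255.

Deadweight loss = 255 thousand.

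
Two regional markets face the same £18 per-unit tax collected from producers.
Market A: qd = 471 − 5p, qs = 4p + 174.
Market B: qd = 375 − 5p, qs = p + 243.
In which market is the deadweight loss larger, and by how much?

Market A, by £225.

Market A: pre-tax p* = £33, q* = 306; post-tax q = 266; deadweight loss = £360.
Market B: pre-tax p* = £22, q* = 265; post-tax q = 250; deadweight loss = £135.
Difference: £360 vs £135 → market A is larger by £225.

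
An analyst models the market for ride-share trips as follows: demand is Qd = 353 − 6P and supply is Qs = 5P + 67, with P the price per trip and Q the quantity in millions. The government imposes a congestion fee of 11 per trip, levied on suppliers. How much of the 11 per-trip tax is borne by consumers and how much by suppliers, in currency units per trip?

Consumers bear 5 per trip; suppliers bear 6 per trip.

Before the tax: set 353 − 6P = 5P + 67 → P* = 26, Q* = 197.
With the tax collected from suppliers, supply shifts: Qs = 5(P − 11) + 67.
New equilibrium: consumers pay 31, suppliers receive 20, Q = 167. (Wedge: Pb − Ps = 11.)
Burden on consumers: 5; on suppliers: 6. (They sum to 11.)
The less price-elastic side of the market bears the larger share of a per-unit tax.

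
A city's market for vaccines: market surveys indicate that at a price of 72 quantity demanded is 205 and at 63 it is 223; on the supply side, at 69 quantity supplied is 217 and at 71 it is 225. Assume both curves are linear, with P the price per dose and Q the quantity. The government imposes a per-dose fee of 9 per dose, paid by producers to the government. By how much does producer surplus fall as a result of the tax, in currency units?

Producer surplus falls by 621.

Demand slope: (223 − 205)/(63 − 72) = -2, so Qd = 349 − 2P.
Supply slope: (225 − 217)/(71 − 69) = 4, so Qs = 4P − 59.
Without the tax, 349 − 2P = 4P − 59 gives 6P = 408, so P* = 68 and Q* = 213.
With the tax collected from producers, supply shifts: Qs = 4(P − 9) − 59.
Solving gives Q = 201 with buyers paying 74 and producers receiving 65 (the 9 wedge).
ΔPS is the trapezoid between Q = 201 and Q = 213 of height 3: ½ · (213 + 201) · 3 = 621.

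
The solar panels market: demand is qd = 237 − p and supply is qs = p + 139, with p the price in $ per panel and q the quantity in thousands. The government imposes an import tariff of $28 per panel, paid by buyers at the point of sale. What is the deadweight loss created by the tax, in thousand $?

Before the tax: set 237 − p = p + 139 → p* = $49, q* = 188.
With the tax collected from buyers, demand (in seller-price terms) shifts: qd = 237 − (p + 28).
Solving gives q = 174 with buyers paying $63 and producers receiving $35 (the $28 wedge).
Quantity falls by |ΔQ| = |188 − 174| = 14.
DWL = ½ · t · |ΔQ| = ½ · 28 · 14 = $196.

Deadweight loss = $196 thousand.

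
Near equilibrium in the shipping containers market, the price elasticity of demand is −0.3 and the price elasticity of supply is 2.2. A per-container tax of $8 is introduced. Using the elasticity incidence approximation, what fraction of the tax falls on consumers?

Incidence ratio: consumers' share ≈ εs / (εs + |εd|) = 2.2 / (2.2 + 0.3) = 0.88.
Supply is the more elastic side, so consumers bear the larger share.

Consumers' share ≈ 0.88.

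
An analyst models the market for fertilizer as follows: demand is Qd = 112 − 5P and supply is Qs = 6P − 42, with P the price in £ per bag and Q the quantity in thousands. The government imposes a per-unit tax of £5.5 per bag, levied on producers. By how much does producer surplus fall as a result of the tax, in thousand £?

Before the tax: set 112 − 5P = 6P − 42 → P* = £14, Q* = 42.
With the tax collected from producers, supply shifts: Qs = 6(P − 5.5) − 42.
Solving gives Q = 27 with consumers paying £17 and producers receiving £11.5 (the £5.5 wedge).
ΔPS is the trapezoid between Q = 27 and Q = 42 of height £2.5: ½ · (42 + 27) · 2.5 = £86.25.

Producer surplus falls by £86.25 thousand.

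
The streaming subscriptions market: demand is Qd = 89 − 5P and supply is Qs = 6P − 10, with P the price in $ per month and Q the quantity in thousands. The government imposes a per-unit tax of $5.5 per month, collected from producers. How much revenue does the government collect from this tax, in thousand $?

Tax revenue = $159.5 thousand.

Without the tax, 89 − 5P = 6P − 10 gives 11P = 99, so P* = $9 and Q* = 44.
With the tax collected from producers, supply shifts: Qs = 6(P − 5.5) − 10.
New equilibrium: consumers pay $12, producers receive $6.5, Q = 29. (Wedge: Pb − Ps = 5.5.)
Revenue = t · Q = 5.5 · 29 = $159.5.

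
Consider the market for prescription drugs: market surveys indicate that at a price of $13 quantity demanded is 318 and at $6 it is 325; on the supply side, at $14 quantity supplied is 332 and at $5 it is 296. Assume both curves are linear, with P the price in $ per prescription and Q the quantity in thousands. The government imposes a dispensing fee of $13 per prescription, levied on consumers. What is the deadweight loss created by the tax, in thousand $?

Deadweight loss = $67.6 thousand.

Demand slope: (325 − 318)/(6 − 13) = -1, so Qd = 331 − P.
Supply slope: (296 − 332)/(5 − 14) = 4, so Qs = 4P + 276.
Without the tax, 331 − P = 4P + 276 gives 5P = 55, so P* = $11 and Q* = 320.
With the tax collected from consumers, demand (in seller-price terms) shifts: Qd = 331 − (P + 13).
New equilibrium: consumers pay $21.4, suppliers receive $8.4, Q = 309.6. (Wedge: Pb − Ps = 13.)
Quantity falls by |ΔQ| = |320 − 309.6| = 10.4.
DWL = ½ · t · |ΔQ| = ½ · 13 · 10.4 = $67.6.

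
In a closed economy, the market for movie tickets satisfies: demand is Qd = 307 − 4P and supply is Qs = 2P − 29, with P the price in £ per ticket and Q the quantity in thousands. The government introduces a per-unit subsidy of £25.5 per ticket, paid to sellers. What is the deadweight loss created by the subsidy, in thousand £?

Without the subsidy, 307 − 4P = 2P − 29 gives 6P = 336, so P* = £56 and Q* = 83.
With a per-unit subsidy paid to sellers, each receives P + 25.5 per unit sold, so supply becomes Qs = 2(P + 25.5) − 29.
Solving gives Q = 117 with buyers paying £47.5 and sellers receiving £73 (the £25.5 wedge).
Quantity rises by |ΔQ| = |83 − 117| = 34.
DWL = ½ · t · |ΔQ| = ½ · 25.5 · 34 = £433.5.

Deadweight loss = £433.5 thousand.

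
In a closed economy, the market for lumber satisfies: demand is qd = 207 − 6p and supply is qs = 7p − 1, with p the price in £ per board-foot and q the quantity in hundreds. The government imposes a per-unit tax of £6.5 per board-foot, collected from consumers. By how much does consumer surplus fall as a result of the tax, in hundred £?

Without the tax, 207 − 6p = 7p − 1 gives 13p = 208, so p* = £16 and q* = 111.
With the tax collected from consumers, demand (in seller-price terms) shifts: qd = 207 − 6(p + 6.5).
Solving gives q = 90 with consumers paying £19.5 and sellers receiving £13 (the £6.5 wedge).
ΔCS is the trapezoid between Q = 90 and Q = 111 of height £3.5: ½ · (111 + 90) · 3.5 = £351.75.

Consumer surplus falls by £351.75 hundred.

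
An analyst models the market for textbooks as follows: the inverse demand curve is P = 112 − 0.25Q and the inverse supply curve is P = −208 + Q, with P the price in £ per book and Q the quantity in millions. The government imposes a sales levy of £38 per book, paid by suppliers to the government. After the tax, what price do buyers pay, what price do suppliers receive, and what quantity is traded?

Buyers pay £55.6; suppliers receive £17.6; quantity = 225.6.

Inverting to Q(P) form: Qd = 448 − 4P; Qs = P + 208.
Without the tax, 448 − 4P = P + 208 gives 5P = 240, so P* = £48 and Q* = 256.
With the tax collected from suppliers, supply shifts: Qs = (P − 38) + 208.
New equilibrium: buyers pay £55.6, suppliers receive £17.6, Q = 225.6. (Wedge: Pb − Ps = 38.)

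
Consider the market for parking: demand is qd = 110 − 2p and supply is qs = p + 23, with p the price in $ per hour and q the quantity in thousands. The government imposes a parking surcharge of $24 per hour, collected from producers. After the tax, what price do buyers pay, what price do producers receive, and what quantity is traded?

Buyers pay $37; producers receive $13; quantity = 36.

Before the tax: set 110 − 2p = p + 23 → p* = $29, q* = 52.
With the tax collected from producers, supply shifts: qs = (p − 24) + 23.
New equilibrium: buyers pay $37, producers receive $13, q = 36. (Wedge: pb − ps = 24.)
The less price-elastic side of the market bears the larger share of a per-unit tax.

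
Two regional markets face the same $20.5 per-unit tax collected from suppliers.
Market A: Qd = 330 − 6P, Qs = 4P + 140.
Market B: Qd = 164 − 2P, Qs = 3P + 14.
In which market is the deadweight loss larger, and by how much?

Market A, by $252.15.

Market A: pre-tax P* = $19, Q* = 216; post-tax Q = 166.8; deadweight loss = $504.3.
Market B: pre-tax P* = $30, Q* = 104; post-tax Q = 79.4; deadweight loss = $252.15.
Difference: $504.3 vs $252.15 → market A is larger by $252.15.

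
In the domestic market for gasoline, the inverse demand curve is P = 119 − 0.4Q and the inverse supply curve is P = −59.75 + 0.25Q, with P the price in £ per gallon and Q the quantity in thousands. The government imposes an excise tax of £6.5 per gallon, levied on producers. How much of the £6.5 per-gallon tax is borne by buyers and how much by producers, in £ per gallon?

Buyers bear £4 per gallon; producers bear £2.5 per gallon.

Inverting to Q(P) form: Qd = 297.5 − 2.5P; Qs = 4P + 239.
Without the tax, 297.5 − 2.5P = 4P + 239 gives 6.5P = 58.5, so P* = £9 and Q* = 275.
With the tax collected from producers, supply shifts: Qs = 4(P − 6.5) + 239.
New equilibrium: buyers pay £13, producers receive £6.5, Q = 265. (Wedge: Pb − Ps = 6.5.)
Burden on buyers: £4; on producers: £2.5. (They sum to £6.5.)
The less price-elastic side of the market bears the larger share of a per-unit tax.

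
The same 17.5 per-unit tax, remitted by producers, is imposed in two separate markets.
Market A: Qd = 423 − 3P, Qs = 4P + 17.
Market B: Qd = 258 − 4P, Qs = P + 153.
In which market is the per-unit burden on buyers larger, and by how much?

Market A: pre-tax P* = 58, Q* = 249; post-tax Q = 219; per-unit burden on buyers = 10.
Market B: pre-tax P* = 21, Q* = 174; post-tax Q = 160; per-unit burden on buyers = 3.5.
Difference: 10 vs 3.5 → market A is larger by 6.5.

Market A, by 6.5.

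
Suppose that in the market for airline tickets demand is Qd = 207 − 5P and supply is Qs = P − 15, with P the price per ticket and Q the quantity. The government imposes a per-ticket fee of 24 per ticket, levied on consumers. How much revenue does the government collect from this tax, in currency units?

Before the tax: set 207 − 5P = P − 15 → P* = 37, Q* = 22.
With the tax collected from consumers, demand (in seller-price terms) shifts: Qd = 207 − 5(P + 24).
New equilibrium: consumers pay 41, producers receive 17, Q = 2. (Wedge: Pb − Ps = 24.)
Revenue = t · Q = 24 · 2 = 48.

Tax revenue = 48.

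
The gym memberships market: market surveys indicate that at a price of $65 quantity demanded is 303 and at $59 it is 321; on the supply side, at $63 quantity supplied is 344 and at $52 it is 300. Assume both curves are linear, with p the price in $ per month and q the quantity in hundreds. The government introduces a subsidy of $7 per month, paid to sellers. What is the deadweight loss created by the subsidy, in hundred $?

Deadweight loss = $42 hundred.

Demand slope: (321 − 303)/(59 − 65) = -3, so qd = 498 − 3p.
Supply slope: (300 − 344)/(52 − 63) = 4, so qs = 4p + 92.
Without the subsidy, 498 − 3p = 4p + 92 gives 7p = 406, so p* = $58 and q* = 324.
With a per-unit subsidy paid to sellers, each receives p + 7 per unit sold, so supply becomes qs = 4(p + 7) + 92.
Solving gives q = 336 with consumers paying $54 and sellers receiving $61 (the $7 wedge).
Quantity rises by |ΔQ| = |324 − 336| = 12.
DWL = ½ · t · |ΔQ| = ½ · 7 · 12 = $42.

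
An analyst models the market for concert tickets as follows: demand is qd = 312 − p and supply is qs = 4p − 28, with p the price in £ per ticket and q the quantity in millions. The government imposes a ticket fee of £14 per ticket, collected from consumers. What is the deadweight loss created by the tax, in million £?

Without the tax, 312 − p = 4p − 28 gives 5p = 340, so p* = £68 and q* = 244.
With the tax collected from consumers, demand (in seller-price terms) shifts: qd = 312 − (p + 14).
Solving gives q = 232.8 with consumers paying £79.2 and producers receiving £65.2 (the £14 wedge).
Quantity falls by |ΔQ| = |244 − 232.8| = 11.2.
DWL = ½ · t · |ΔQ| = ½ · 14 · 11.2 = £78.4.

Deadweight loss = £78.4 million.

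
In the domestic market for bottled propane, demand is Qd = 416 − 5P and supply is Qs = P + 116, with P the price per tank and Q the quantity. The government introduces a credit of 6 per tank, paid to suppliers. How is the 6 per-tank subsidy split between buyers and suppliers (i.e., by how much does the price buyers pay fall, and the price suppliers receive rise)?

Buyers gain 1 per tank; suppliers gain 5 per tank.

Without the subsidy, 416 − 5P = P + 116 gives 6P = 300, so P* = 50 and Q* = 166.
With a per-unit subsidy paid to suppliers, each receives P + 6 per unit sold, so supply becomes Qs = (P + 6) + 116.
Solving gives Q = 171 with buyers paying 49 and suppliers receiving 55 (the 6 wedge).
Gain to buyers: 1; to suppliers: 5. (They sum to 6.)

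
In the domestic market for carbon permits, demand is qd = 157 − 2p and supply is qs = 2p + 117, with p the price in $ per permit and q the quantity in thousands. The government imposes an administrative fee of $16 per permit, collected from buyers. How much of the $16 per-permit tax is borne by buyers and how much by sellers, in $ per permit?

Without the tax, 157 − 2p = 2p + 117 gives 4p = 40, so p* = $10 and q* = 137.
With the tax collected from buyers, demand (in seller-price terms) shifts: qd = 157 − 2(p + 16).
Solving gives q = 121 with buyers paying $18 and sellers receiving $2 (the $16 wedge).
Burden on buyers: $8; on sellers: $8. (They sum to $16.)

Buyers bear $8 per permit; sellers bear $8 per permit.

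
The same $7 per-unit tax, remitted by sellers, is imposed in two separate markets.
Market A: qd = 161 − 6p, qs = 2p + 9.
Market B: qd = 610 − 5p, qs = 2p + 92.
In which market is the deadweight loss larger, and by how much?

Market A, by $1.75.

Market A: pre-tax p* = $19, q* = 47; post-tax q = 36.5; deadweight loss = $36.75.
Market B: pre-tax p* = $74, q* = 240; post-tax q = 230; deadweight loss = $35.
Difference: $36.75 vs $35 → market A is larger by $1.75.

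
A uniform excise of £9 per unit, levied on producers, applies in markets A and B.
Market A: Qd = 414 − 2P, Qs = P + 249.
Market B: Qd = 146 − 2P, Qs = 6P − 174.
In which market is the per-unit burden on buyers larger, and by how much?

Market A: pre-tax P* = £55, Q* = 304; post-tax Q = 298; per-unit burden on buyers = £3.
Market B: pre-tax P* = £40, Q* = 66; post-tax Q = 52.5; per-unit burden on buyers = £6.75.
Difference: £3 vs £6.75 → market B is larger by £3.75.

Market B, by £3.75.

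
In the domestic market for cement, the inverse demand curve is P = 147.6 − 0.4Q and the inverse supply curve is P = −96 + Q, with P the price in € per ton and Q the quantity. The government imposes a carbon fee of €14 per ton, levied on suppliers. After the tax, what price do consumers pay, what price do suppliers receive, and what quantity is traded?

Inverting to Q(P) form: Qd = 369 − 2.5P; Qs = P + 96.
Without the tax, 369 − 2.5P = P + 96 gives 3.5P = 273, so P* = €78 and Q* = 174.
With the tax collected from suppliers, supply shifts: Qs = (P − 14) + 96.
Solving gives Q = 164 with consumers paying €82 and suppliers receiving €68 (the €14 wedge).

Consumers pay €82; suppliers receive €68; quantity = 164.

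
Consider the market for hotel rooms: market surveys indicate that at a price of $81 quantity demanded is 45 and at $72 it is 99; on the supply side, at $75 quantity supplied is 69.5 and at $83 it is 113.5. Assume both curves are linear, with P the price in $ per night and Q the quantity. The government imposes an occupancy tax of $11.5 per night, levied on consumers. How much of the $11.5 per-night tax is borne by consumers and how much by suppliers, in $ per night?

Demand slope: (99 − 45)/(72 − 81) = -6, so Qd = 531 − 6P.
Supply slope: (113.5 − 69.5)/(83 − 75) = 5.5, so Qs = 5.5P − 343.
Without the tax, 531 − 6P = 5.5P − 343 gives 11.5P = 874, so P* = $76 and Q* = 75.
With the tax collected from consumers, demand (in seller-price terms) shifts: Qd = 531 − 6(P + 11.5).
Solving gives Q = 42 with consumers paying $81.5 and suppliers receiving $70 (the $11.5 wedge).
Burden on consumers: $5.5; on suppliers: $6. (They sum to $11.5.)

Consumers bear $5.5 per night; suppliers bear $6 per night.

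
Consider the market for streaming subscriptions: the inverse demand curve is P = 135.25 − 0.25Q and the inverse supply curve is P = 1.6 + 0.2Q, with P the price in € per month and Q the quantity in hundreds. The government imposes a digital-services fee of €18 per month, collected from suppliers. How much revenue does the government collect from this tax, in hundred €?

Tax revenue = €4626 hundred.

Inverting to Q(P) form: Qd = 541 − 4P; Qs = 5P − 8.
Before the tax: set 541 − 4P = 5P − 8 → P* = €61, Q* = 297.
With the tax collected from suppliers, supply shifts: Qs = 5(P − 18) − 8.
New equilibrium: buyers pay €71, suppliers receive €53, Q = 257. (Wedge: Pb − Ps = 18.)
Revenue = t · Q = 18 · 257 = €4626.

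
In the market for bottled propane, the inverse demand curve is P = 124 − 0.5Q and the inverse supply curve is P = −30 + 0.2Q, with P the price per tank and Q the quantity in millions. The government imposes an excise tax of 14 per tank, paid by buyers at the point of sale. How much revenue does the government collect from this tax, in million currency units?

Tax revenue = 2800 million.

Rewrite in direct form: Qd = 248 − 2P and Qs = 5P + 150.
Without the tax, 248 − 2P = 5P + 150 gives 7P = 98, so P* = 14 and Q* = 220.
With the tax collected from buyers, demand (in seller-price terms) shifts: Qd = 248 − 2(P + 14).
New equilibrium: buyers pay 24, suppliers receive 10, Q = 200. (Wedge: Pb − Ps = 14.)
Revenue = t · Q = 14 · 200 = 2800.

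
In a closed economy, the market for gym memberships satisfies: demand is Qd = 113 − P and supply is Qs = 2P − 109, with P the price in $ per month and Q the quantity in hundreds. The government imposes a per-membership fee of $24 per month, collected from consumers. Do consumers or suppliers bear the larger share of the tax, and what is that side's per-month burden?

Consumers bear the larger share: $16 per month.

Without the tax, 113 − P = 2P − 109 gives 3P = 222, so P* = $74 and Q* = 39.
With the tax collected from consumers, demand (in seller-price terms) shifts: Qd = 113 − (P + 24).
Solving gives Q = 23 with consumers paying $90 and suppliers receiving $66 (the $24 wedge).
Per-month burden: consumers $16, suppliers $8.
Consumers take the larger share because demand is less price-elastic here (demand slope 1 vs supply slope 2).
The less price-elastic side of the market bears the larger share of a per-unit tax.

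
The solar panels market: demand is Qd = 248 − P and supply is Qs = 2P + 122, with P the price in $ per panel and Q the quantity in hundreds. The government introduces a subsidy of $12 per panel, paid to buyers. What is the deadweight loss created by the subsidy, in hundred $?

Deadweight loss = $48 hundred.

Without the subsidy, 248 − P = 2P + 122 gives 3P = 126, so P* = $42 and Q* = 206.
With a per-unit subsidy paid to buyers, each effectively pays P − 12, so demand becomes Qd = 248 − (P − 12).
New equilibrium: buyers pay $34, suppliers receive $46, Q = 214. (Wedge: Pb − Ps = −12.)
Quantity rises by |ΔQ| = |206 − 214| = 8.
DWL = ½ · t · |ΔQ| = ½ · 12 · 8 = $48.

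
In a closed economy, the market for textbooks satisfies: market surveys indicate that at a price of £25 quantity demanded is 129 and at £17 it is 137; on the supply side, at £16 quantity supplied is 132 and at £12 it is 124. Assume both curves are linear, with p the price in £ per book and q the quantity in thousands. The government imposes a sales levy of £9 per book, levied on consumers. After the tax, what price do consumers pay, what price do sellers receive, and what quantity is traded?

Demand slope: (137 − 129)/(17 − 25) = -1, so qd = 154 − p.
Supply slope: (124 − 132)/(12 − 16) = 2, so qs = 2p + 100.
Before the tax: set 154 − p = 2p + 100 → p* = £18, q* = 136.
With the tax collected from consumers, demand (in seller-price terms) shifts: qd = 154 − (p + 9).
Solving gives q = 130 with consumers paying £24 and sellers receiving £15 (the £9 wedge).
The less price-elastic side of the market bears the larger share of a per-unit tax.

Consumers pay £24; sellers receive £15; quantity = 130.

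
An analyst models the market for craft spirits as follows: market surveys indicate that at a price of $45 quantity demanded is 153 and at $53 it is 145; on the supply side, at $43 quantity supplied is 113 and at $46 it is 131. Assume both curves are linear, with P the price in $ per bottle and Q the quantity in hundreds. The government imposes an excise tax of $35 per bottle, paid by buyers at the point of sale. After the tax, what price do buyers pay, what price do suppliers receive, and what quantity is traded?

Buyers pay $79; suppliers receive $44; quantity = 119.

Demand slope: (145 − 153)/(53 − 45) = -1, so Qd = 198 − P.
Supply slope: (131 − 113)/(46 − 43) = 6, so Qs = 6P − 145.
Before the tax: set 198 − P = 6P − 145 → P* = $49, Q* = 149.
With the tax collected from buyers, demand (in seller-price terms) shifts: Qd = 198 − (P + 35).
New equilibrium: buyers pay $79, suppliers receive $44, Q = 119. (Wedge: Pb − Ps = 35.)
The less price-elastic side of the market bears the larger share of a per-unit tax.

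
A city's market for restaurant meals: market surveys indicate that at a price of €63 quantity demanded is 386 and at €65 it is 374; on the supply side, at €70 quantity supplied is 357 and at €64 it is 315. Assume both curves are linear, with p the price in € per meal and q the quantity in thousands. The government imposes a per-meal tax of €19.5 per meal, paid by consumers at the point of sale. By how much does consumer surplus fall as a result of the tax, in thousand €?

Consumer surplus falls by €3344.25 thousand.

Demand slope: (374 − 386)/(65 − 63) = -6, so qd = 764 − 6p.
Supply slope: (315 − 357)/(64 − 70) = 7, so qs = 7p − 133.
Without the tax, 764 − 6p = 7p − 133 gives 13p = 897, so p* = €69 and q* = 350.
With the tax collected from consumers, demand (in seller-price terms) shifts: qd = 764 − 6(p + 19.5).
New equilibrium: consumers pay €79.5, sellers receive €60, q = 287. (Wedge: pb − ps = 19.5.)
ΔCS is the trapezoid between Q = 287 and Q = 350 of height €10.5: ½ · (350 + 287) · 10.5 = €3344.25.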